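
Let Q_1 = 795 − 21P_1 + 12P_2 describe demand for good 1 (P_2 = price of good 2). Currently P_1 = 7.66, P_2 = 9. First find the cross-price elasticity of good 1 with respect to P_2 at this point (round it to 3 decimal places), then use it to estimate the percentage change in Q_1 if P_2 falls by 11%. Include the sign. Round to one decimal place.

At P_1 = 7.66, P_2 = 9: Q_1 = 742.14.
∂Q_1/∂P_2 = 12.
ε = (∂Q_1/∂P_2)(P_2/Q_1) = 12.0000 × 9/742.14 ≈ 0.146.
%ΔQ_1 ≈ ε × %ΔP_2 = 0.146 × (-11%) = -1.6%.

-1.6%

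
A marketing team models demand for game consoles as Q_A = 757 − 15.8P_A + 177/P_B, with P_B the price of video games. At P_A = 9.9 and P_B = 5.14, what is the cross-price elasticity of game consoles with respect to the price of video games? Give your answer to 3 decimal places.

-0.054

At P_A = 9.9 and P_B = 5.14: Q_A = 635.016.
∂Q_A/∂P_B = −177/P_B² = -6.6996.
ε = (∂Q_A/∂P_B)(P_B/Q_A) = -6.6996 × (5.14/635.016) ≈ -0.054.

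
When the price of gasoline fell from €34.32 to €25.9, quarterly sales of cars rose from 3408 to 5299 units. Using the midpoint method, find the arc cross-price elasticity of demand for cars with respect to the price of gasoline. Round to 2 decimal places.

-1.55

ΔQ_A = 5299 − 3408 = 1891; ΔP_B = 25.9 − 34.32 = -8.42.
Midpoints: Q̄_A = 4353.5, P̄_B = 30.11.
ε = (ΔQ_A/Q̄_A)/(ΔP_B/P̄_B) = (1891/4353.5)/(-8.42/30.11) ≈ -1.55.
ε < 0: cars and gasoline are complements.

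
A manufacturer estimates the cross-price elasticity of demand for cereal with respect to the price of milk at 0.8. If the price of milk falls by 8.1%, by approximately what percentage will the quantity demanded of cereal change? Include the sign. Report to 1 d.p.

-6.5%

%ΔQ ≈ ε × %ΔP of milk = 0.8 × (-8.1%) = -6.5%.
Demand for cereal falls by about 6.5%.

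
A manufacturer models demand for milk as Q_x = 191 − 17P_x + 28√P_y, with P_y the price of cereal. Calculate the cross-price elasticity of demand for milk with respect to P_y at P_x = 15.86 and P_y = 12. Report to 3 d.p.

2.639

At P_x = 15.86 and P_y = 12: Q_x = 18.375.
∂Q_x/∂P_y = 28/(2√P_y) = 28/(2√12) = 4.0415.
ε = (∂Q_x/∂P_y)(P_y/Q_x) = 4.0415 × (12/18.375) ≈ 2.639.
ε > 0: substitutes.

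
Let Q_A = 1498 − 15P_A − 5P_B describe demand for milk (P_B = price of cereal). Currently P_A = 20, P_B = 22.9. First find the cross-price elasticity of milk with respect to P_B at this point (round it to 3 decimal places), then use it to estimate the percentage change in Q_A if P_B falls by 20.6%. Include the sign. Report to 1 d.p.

2.2%

At P_A = 20, P_B = 22.9: Q_A = 1083.5.
∂Q_A/∂P_B = -5.
ε = (∂Q_A/∂P_B)(P_B/Q_A) = -5.0000 × 22.9/1083.5 ≈ -0.106.
%ΔQ_A ≈ ε × %ΔP_B = -0.106 × (-20.6%) = 2.2%.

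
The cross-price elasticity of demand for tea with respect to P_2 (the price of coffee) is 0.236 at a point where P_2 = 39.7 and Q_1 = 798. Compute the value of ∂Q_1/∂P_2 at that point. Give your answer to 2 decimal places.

4.74

ε = (∂Q_1/∂P_2)·(P_2/Q_1) ⇒ ∂Q_1/∂P_2 = ε·Q_1/P_2 = 0.236 × 798/39.7 ≈ 4.74.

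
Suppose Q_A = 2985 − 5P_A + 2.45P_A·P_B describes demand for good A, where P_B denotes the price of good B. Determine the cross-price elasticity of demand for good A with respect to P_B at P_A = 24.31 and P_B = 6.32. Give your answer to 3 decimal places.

0.116

At P_A = 24.31 and P_B = 6.32: Q_A = 3239.866.
∂Q_A/∂P_B = 2.45P_A = 2.45(24.31) = 59.5595.
ε = (∂Q_A/∂P_B)(P_B/Q_A) = 59.5595 × (6.32/3239.866) ≈ 0.116.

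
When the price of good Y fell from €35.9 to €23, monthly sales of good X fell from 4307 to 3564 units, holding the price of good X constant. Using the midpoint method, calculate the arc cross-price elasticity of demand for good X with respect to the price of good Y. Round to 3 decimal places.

ΔQ_X = 3564 − 4307 = -743; ΔP_Y = 23 − 35.9 = -12.9.
Midpoints: Q̄_X = 3935.5, P̄_Y = 29.45.
ε = (ΔQ_X/Q̄_X)/(ΔP_Y/P̄_Y) = (-743/3935.5)/(-12.9/29.45) ≈ 0.431.
ε > 0: good X and good Y are substitutes.

0.431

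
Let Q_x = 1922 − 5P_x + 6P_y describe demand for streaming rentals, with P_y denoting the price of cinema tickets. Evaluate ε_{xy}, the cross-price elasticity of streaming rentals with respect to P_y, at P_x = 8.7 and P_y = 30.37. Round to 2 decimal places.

At P_x = 8.7 and P_y = 30.37: Q_x = 2060.72.
∂Q_x/∂P_y = 6.
ε = (∂Q_x/∂P_y)(P_y/Q_x) = 6 × (30.37/2060.72) ≈ 0.09.

0.09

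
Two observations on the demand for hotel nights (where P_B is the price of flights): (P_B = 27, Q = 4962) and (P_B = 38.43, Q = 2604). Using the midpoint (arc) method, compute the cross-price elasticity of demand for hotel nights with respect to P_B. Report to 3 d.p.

-1.784

ΔQ_A = 2604 − 4962 = -2358; ΔP_B = 38.43 − 27 = 11.43.
Midpoints: Q̄_A = 3783.0, P̄_B = 32.72.
ε = (ΔQ_A/Q̄_A)/(ΔP_B/P̄_B) = (-2358/3783.0)/(11.43/32.72) ≈ -1.784.
ε < 0: hotel nights and flights are complements.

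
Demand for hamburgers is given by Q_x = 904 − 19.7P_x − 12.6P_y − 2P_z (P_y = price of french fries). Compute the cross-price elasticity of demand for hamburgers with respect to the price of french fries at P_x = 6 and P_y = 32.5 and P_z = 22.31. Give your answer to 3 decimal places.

At P_x = 6 and P_y = 32.5 and P_z = 22.31: Q_x = 331.68.
∂Q_x/∂P_y = -12.6.
ε = (∂Q_x/∂P_y)(P_y/Q_x) = -12.6 × (32.5/331.68) ≈ -1.235.

-1.235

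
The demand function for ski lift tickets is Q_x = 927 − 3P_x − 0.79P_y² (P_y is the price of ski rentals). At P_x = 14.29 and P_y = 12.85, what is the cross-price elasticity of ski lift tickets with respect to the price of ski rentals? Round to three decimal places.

-0.346

At P_x = 14.29 and P_y = 12.85: Q_x = 753.683.
∂Q_x/∂P_y = -1.58P_y = -1.58(12.85) = -20.3030.
ε = (∂Q_x/∂P_y)(P_y/Q_x) = -20.3030 × (12.85/753.683) ≈ -0.346.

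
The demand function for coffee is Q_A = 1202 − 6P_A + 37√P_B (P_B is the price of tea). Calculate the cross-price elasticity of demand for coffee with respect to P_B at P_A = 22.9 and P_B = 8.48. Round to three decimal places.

At P_A = 22.9 and P_B = 8.48: Q_A = 1172.346.
∂Q_A/∂P_B = 37/(2√P_B) = 37/(2√8.48) = 6.3529.
ε = (∂Q_A/∂P_B)(P_B/Q_A) = 6.3529 × (8.48/1172.346) ≈ 0.046.

0.046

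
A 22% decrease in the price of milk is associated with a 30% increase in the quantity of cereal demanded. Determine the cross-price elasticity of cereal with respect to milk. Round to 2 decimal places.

-1.36

ε = (%ΔQ of cereal) / (%ΔP of milk) = (30%) / (-22%) ≈ -1.36.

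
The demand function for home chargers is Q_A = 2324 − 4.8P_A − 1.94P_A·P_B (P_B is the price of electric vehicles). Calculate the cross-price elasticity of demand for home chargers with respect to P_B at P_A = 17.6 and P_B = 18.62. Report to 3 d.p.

-0.396

At P_A = 17.6 and P_B = 18.62: Q_A = 1603.759.
∂Q_A/∂P_B = -1.94P_A = -1.94(17.6) = -34.1440.
ε = (∂Q_A/∂P_B)(P_B/Q_A) = -34.1440 × (18.62/1603.759) ≈ -0.396.
ε < 0: complements.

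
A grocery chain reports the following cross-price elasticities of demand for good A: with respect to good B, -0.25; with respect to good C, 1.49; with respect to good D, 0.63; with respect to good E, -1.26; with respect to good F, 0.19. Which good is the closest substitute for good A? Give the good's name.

Substitutes have ε > 0. Among the positive values, 1.49 (good C) is largest.

good C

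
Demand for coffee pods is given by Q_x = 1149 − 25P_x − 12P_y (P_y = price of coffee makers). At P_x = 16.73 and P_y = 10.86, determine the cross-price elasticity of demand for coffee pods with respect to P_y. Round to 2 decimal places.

-0.22

At P_x = 16.73 and P_y = 10.86: Q_x = 600.43.
∂Q_x/∂P_y = -12.
ε = (∂Q_x/∂P_y)(P_y/Q_x) = -12 × (10.86/600.43) ≈ -0.22.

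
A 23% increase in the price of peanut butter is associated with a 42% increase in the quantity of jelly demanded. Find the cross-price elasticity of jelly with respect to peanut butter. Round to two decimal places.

1.83

ε = (%ΔQ of jelly) / (%ΔP of peanut butter) = (42%) / (23%) ≈ 1.83.
Positive cross-price elasticity: substitutes.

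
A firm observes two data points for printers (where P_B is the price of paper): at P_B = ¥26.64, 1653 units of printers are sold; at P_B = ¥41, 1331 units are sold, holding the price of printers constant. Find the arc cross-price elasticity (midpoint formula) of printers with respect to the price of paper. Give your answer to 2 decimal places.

ΔQ_A = 1331 − 1653 = -322; ΔP_B = 41 − 26.64 = 14.36.
Midpoints: Q̄_A = 1492.0, P̄_B = 33.82.
ε = (ΔQ_A/Q̄_A)/(ΔP_B/P̄_B) = (-322/1492.0)/(14.36/33.82) ≈ -0.51.

-0.51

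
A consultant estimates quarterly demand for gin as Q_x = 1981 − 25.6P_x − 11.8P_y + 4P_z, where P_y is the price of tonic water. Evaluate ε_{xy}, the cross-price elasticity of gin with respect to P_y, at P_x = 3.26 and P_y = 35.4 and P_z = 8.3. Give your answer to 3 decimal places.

-0.276

At P_x = 3.26 and P_y = 35.4 and P_z = 8.3: Q_x = 1513.024.
∂Q_x/∂P_y = -11.8.
ε = (∂Q_x/∂P_y)(P_y/Q_x) = -11.8 × (35.4/1513.024) ≈ -0.276.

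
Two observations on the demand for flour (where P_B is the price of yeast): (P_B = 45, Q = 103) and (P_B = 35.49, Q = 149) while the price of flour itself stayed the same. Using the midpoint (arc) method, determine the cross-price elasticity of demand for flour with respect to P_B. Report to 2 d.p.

ΔQ_A = 149 − 103 = 46; ΔP_B = 35.49 − 45 = -9.51.
Midpoints: Q̄_A = 126.0, P̄_B = 40.25.
ε = (ΔQ_A/Q̄_A)/(ΔP_B/P̄_B) = (46/126.0)/(-9.51/40.25) ≈ -1.54.

-1.54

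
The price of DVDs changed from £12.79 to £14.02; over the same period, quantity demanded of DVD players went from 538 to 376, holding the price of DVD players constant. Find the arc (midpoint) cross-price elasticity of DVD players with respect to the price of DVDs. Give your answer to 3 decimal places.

-3.863

ΔQ_A = 376 − 538 = -162; ΔP_B = 14.02 − 12.79 = 1.23.
Midpoints: Q̄_A = 457.0, P̄_B = 13.40.
ε = (ΔQ_A/Q̄_A)/(ΔP_B/P̄_B) = (-162/457.0)/(1.23/13.40) ≈ -3.863.
ε < 0: DVD players and DVDs are complements.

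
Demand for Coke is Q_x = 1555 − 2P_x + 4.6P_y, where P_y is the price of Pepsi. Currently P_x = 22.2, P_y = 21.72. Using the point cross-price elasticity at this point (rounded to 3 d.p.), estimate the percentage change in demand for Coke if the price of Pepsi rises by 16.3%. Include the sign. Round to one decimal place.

At P_x = 22.2, P_y = 21.72: Q_x = 1610.512.
∂Q_x/∂P_y = 4.6.
ε = (∂Q_x/∂P_y)(P_y/Q_x) = 4.6000 × 21.72/1610.512 ≈ 0.062.
%ΔQ_x ≈ ε × %ΔP_y = 0.062 × (16.3%) = 1.0%.

1.0%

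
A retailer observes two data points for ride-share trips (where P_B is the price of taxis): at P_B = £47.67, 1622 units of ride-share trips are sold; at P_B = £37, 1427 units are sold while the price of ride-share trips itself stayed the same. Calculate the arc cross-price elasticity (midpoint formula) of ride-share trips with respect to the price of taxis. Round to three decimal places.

ΔQ_A = 1427 − 1622 = -195; ΔP_B = 37 − 47.67 = -10.67.
Midpoints: Q̄_A = 1524.5, P̄_B = 42.34.
ε = (ΔQ_A/Q̄_A)/(ΔP_B/P̄_B) = (-195/1524.5)/(-10.67/42.34) ≈ 0.508.
ε > 0: ride-share trips and taxis are substitutes.

0.508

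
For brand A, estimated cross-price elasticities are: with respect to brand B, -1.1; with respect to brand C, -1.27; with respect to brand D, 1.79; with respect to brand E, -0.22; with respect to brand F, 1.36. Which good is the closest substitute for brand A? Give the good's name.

brand D

Substitutes have ε > 0. Among the positive values, 1.79 (brand D) is largest.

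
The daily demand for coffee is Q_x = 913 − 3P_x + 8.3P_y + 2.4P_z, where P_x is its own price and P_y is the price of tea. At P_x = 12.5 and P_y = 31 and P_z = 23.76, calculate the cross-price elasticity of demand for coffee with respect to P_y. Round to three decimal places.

At P_x = 12.5 and P_y = 31 and P_z = 23.76: Q_x = 1189.824.
∂Q_x/∂P_y = 8.3.
ε = (∂Q_x/∂P_y)(P_y/Q_x) = 8.3 × (31/1189.824) ≈ 0.216.
Since ε > 0, coffee and tea are substitutes.

0.216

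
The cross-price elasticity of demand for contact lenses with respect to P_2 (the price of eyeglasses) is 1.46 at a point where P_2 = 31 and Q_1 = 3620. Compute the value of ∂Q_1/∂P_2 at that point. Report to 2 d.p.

ε = (∂Q_1/∂P_2)·(P_2/Q_1) ⇒ ∂Q_1/∂P_2 = ε·Q_1/P_2 = 1.46 × 3620/31 ≈ 170.49.

170.49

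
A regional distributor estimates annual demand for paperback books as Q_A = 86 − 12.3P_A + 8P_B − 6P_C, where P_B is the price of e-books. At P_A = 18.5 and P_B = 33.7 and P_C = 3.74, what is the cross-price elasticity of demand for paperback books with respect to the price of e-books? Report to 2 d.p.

At P_A = 18.5 and P_B = 33.7 and P_C = 3.74: Q_A = 105.61.
∂Q_A/∂P_B = 8.
ε = (∂Q_A/∂P_B)(P_B/Q_A) = 8 × (33.7/105.61) ≈ 2.55.

2.55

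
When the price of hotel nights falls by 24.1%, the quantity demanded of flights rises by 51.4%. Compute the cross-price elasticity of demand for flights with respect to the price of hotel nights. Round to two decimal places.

-2.13

ε = (%ΔQ of flights) / (%ΔP of hotel nights) = (51.4%) / (-24.1%) ≈ -2.13.
Negative cross-price elasticity: complements.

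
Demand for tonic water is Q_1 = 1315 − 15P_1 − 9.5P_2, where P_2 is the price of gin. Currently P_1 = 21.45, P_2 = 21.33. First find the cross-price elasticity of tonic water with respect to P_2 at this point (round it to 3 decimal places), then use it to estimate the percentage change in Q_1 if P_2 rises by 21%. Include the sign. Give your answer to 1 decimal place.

-5.4%

At P_1 = 21.45, P_2 = 21.33: Q_1 = 790.615.
∂Q_1/∂P_2 = -9.5.
ε = (∂Q_1/∂P_2)(P_2/Q_1) = -9.5000 × 21.33/790.615 ≈ -0.256.
%ΔQ_1 ≈ ε × %ΔP_2 = -0.256 × (21%) = -5.4%.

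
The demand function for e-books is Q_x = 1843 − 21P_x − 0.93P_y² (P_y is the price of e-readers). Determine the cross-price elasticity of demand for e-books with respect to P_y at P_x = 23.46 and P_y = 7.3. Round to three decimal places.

At P_x = 23.46 and P_y = 7.3: Q_x = 1300.780.
∂Q_x/∂P_y = -1.86P_y = -1.86(7.3) = -13.5780.
ε = (∂Q_x/∂P_y)(P_y/Q_x) = -13.5780 × (7.3/1300.780) ≈ -0.076.

-0.076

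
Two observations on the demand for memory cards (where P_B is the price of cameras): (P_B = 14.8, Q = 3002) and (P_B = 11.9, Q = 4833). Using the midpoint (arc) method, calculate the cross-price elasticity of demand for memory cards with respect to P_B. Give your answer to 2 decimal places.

ΔQ_A = 4833 − 3002 = 1831; ΔP_B = 11.9 − 14.8 = -2.9.
Midpoints: Q̄_A = 3917.5, P̄_B = 13.35.
ε = (ΔQ_A/Q̄_A)/(ΔP_B/P̄_B) = (1831/3917.5)/(-2.9/13.35) ≈ -2.15.
ε < 0: memory cards and cameras are complements.

-2.15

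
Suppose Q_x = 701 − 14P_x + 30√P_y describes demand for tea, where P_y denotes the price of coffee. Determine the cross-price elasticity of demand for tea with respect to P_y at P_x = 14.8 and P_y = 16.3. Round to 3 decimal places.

At P_x = 14.8 and P_y = 16.3: Q_x = 614.920.
∂Q_x/∂P_y = 30/(2√P_y) = 30/(2√16.3) = 3.7153.
ε = (∂Q_x/∂P_y)(P_y/Q_x) = 3.7153 × (16.3/614.920) ≈ 0.098.
ε > 0: substitutes.

0.098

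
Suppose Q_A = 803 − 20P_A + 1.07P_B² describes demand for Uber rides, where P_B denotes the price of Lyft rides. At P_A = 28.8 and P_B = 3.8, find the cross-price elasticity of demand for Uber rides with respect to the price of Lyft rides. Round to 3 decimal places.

0.127

At P_A = 28.8 and P_B = 3.8: Q_A = 242.451.
∂Q_A/∂P_B = 2.14P_B = 2.14(3.8) = 8.1320.
ε = (∂Q_A/∂P_B)(P_B/Q_A) = 8.1320 × (3.8/242.451) ≈ 0.127.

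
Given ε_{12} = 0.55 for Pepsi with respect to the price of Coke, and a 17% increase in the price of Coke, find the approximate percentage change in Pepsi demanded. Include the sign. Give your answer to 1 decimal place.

%ΔQ ≈ ε × %ΔP of Coke = 0.55 × (17%) = 9.4%.
Demand for Pepsi rises by about 9.4%.

9.4%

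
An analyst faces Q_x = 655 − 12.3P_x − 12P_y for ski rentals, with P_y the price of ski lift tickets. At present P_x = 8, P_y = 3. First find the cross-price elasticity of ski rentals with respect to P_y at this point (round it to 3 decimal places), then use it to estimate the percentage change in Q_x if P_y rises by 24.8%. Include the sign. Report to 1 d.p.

-1.7%

At P_x = 8, P_y = 3: Q_x = 520.6.
∂Q_x/∂P_y = -12.
ε = (∂Q_x/∂P_y)(P_y/Q_x) = -12.0000 × 3/520.6 ≈ -0.069.
%ΔQ_x ≈ ε × %ΔP_y = -0.069 × (24.8%) = -1.7%.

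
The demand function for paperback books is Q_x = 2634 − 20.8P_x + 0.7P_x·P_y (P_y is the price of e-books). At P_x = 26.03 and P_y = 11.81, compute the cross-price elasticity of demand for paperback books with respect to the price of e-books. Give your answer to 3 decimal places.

0.093

At P_x = 26.03 and P_y = 11.81: Q_x = 2307.766.
∂Q_x/∂P_y = 0.7P_x = 0.7(26.03) = 18.2210.
ε = (∂Q_x/∂P_y)(P_y/Q_x) = 18.2210 × (11.81/2307.766) ≈ 0.093.
ε > 0: substitutes.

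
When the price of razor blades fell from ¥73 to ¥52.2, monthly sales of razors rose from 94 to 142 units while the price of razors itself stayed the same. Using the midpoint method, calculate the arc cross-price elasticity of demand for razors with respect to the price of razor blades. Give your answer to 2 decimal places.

ΔQ_A = 142 − 94 = 48; ΔP_B = 52.2 − 73 = -20.8.
Midpoints: Q̄_A = 118.0, P̄_B = 62.60.
ε = (ΔQ_A/Q̄_A)/(ΔP_B/P̄_B) = (48/118.0)/(-20.8/62.60) ≈ -1.22.
ε < 0: razors and razor blades are complements.

-1.22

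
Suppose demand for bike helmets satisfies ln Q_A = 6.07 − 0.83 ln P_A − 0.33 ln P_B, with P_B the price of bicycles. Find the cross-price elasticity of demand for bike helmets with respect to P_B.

-0.33

In a log-linear (constant-elasticity) demand function, the coefficient on ln P_B is the cross-price elasticity.
ε = -0.33. Negative, so bike helmets and bicycles are complements.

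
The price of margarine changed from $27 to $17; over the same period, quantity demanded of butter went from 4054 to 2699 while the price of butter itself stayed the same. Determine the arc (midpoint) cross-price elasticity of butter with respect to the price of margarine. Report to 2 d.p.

ΔQ_A = 2699 − 4054 = -1355; ΔP_B = 17 − 27 = -10.
Midpoints: Q̄_A = 3376.5, P̄_B = 22.00.
ε = (ΔQ_A/Q̄_A)/(ΔP_B/P̄_B) = (-1355/3376.5)/(-10/22.00) ≈ 0.88.
ε > 0: butter and margarine are substitutes.

0.88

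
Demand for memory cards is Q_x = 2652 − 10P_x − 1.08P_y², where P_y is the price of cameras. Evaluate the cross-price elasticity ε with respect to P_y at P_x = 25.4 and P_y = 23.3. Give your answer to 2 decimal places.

At P_x = 25.4 and P_y = 23.3: Q_x = 1811.679.
∂Q_x/∂P_y = -2.16P_y = -2.16(23.3) = -50.3280.
ε = (∂Q_x/∂P_y)(P_y/Q_x) = -50.3280 × (23.3/1811.679) ≈ -0.65.
ε < 0: complements.

-0.65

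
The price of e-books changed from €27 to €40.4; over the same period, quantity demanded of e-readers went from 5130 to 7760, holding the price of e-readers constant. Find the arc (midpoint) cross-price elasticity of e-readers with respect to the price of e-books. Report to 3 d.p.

ΔQ_A = 7760 − 5130 = 2630; ΔP_B = 40.4 − 27 = 13.4.
Midpoints: Q̄_A = 6445.0, P̄_B = 33.70.
ε = (ΔQ_A/Q̄_A)/(ΔP_B/P̄_B) = (2630/6445.0)/(13.4/33.70) ≈ 1.026.
ε > 0: e-readers and e-books are substitutes.

1.026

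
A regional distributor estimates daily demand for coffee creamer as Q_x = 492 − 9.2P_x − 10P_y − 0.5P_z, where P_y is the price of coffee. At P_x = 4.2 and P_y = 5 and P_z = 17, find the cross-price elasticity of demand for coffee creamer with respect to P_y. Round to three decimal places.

At P_x = 4.2 and P_y = 5 and P_z = 17: Q_x = 394.86.
∂Q_x/∂P_y = -10.
ε = (∂Q_x/∂P_y)(P_y/Q_x) = -10 × (5/394.86) ≈ -0.127.
Since ε < 0, coffee creamer and coffee are complements.

-0.127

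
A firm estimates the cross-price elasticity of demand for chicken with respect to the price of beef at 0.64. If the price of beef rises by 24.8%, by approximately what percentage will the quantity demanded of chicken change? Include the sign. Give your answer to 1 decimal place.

%ΔQ ≈ ε × %ΔP of beef = 0.64 × (24.8%) = 15.9%.
Demand for chicken rises by about 15.9%.

15.9%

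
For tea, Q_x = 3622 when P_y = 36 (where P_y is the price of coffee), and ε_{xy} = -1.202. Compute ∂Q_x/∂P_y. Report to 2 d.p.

ε = (∂Q_x/∂P_y)·(P_y/Q_x) ⇒ ∂Q_x/∂P_y = ε·Q_x/P_y = -1.202 × 3622/36 ≈ -120.93.

-120.93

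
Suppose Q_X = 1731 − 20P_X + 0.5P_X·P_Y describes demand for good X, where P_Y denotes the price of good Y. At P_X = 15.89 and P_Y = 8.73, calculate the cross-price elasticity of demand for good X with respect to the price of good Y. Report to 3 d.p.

At P_X = 15.89 and P_Y = 8.73: Q_X = 1482.560.
∂Q_X/∂P_Y = 0.5P_X = 0.5(15.89) = 7.9450.
ε = (∂Q_X/∂P_Y)(P_Y/Q_X) = 7.9450 × (8.73/1482.560) ≈ 0.047.

0.047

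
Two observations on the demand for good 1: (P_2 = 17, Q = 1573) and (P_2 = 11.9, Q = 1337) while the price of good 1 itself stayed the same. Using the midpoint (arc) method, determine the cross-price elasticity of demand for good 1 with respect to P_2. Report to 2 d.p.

ΔQ_1 = 1337 − 1573 = -236; ΔP_2 = 11.9 − 17 = -5.1.
Midpoints: Q̄_1 = 1455.0, P̄_2 = 14.45.
ε = (ΔQ_1/Q̄_1)/(ΔP_2/P̄_2) = (-236/1455.0)/(-5.1/14.45) ≈ 0.46.
ε > 0: good 1 and good 2 are substitutes.

0.46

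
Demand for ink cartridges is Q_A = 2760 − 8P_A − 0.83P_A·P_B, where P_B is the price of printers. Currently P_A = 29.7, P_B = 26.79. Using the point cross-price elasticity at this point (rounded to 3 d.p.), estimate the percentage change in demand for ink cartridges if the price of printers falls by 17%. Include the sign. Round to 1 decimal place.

6.0%

At P_A = 29.7, P_B = 26.79: Q_A = 1862.000.
∂Q_A/∂P_B = -0.83P_A = -24.6510.
ε = (∂Q_A/∂P_B)(P_B/Q_A) = -24.6510 × 26.79/1862.000 ≈ -0.355.
%ΔQ_A ≈ ε × %ΔP_B = -0.355 × (-17%) = 6.0%.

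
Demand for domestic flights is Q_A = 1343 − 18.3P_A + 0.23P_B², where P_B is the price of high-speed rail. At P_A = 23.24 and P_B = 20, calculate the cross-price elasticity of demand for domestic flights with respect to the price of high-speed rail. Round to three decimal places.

At P_A = 23.24 and P_B = 20: Q_A = 1009.708.
∂Q_A/∂P_B = 0.46P_B = 0.46(20) = 9.2000.
ε = (∂Q_A/∂P_B)(P_B/Q_A) = 9.2000 × (20/1009.708) ≈ 0.182.

0.182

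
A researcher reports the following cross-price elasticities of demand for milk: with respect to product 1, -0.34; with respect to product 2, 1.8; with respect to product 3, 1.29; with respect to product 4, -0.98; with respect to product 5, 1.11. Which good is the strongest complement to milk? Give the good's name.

Complements have ε < 0. The most negative value is -0.98 (product 4).

product 4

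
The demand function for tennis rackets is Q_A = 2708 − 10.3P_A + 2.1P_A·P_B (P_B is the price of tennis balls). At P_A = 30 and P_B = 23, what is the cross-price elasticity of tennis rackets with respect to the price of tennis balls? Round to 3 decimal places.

At P_A = 30 and P_B = 23: Q_A = 3848.
∂Q_A/∂P_B = 2.1P_A = 2.1(30) = 63.0000.
ε = (∂Q_A/∂P_B)(P_B/Q_A) = 63.0000 × (23/3848) ≈ 0.377.

0.377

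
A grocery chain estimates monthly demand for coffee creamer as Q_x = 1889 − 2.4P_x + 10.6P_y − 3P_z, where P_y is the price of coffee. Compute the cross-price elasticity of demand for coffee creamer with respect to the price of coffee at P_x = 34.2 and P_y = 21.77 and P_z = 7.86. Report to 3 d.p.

At P_x = 34.2 and P_y = 21.77 and P_z = 7.86: Q_x = 2014.102.
∂Q_x/∂P_y = 10.6.
ε = (∂Q_x/∂P_y)(P_y/Q_x) = 10.6 × (21.77/2014.102) ≈ 0.115.
Since ε > 0, coffee creamer and coffee are substitutes.

0.115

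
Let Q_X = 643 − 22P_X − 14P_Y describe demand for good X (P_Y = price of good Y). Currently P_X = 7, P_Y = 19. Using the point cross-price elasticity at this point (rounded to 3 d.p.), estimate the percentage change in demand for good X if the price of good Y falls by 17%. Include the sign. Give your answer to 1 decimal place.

20.3%

At P_X = 7, P_Y = 19: Q_X = 223.
∂Q_X/∂P_Y = -14.
ε = (∂Q_X/∂P_Y)(P_Y/Q_X) = -14.0000 × 19/223 ≈ -1.193.
%ΔQ_X ≈ ε × %ΔP_Y = -1.193 × (-17%) = 20.3%.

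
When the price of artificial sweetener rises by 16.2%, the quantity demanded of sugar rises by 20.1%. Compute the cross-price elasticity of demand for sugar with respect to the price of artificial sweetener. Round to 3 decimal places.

1.241

ε = (%ΔQ of sugar) / (%ΔP of artificial sweetener) = (20.1%) / (16.2%) ≈ 1.241.
Positive cross-price elasticity: substitutes.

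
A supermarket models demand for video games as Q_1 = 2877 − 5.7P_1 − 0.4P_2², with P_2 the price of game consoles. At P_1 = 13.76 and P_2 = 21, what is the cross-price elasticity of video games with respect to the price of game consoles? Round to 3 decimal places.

At P_1 = 13.76 and P_2 = 21: Q_1 = 2622.168.
∂Q_1/∂P_2 = -0.8P_2 = -0.8(21) = -16.8000.
ε = (∂Q_1/∂P_2)(P_2/Q_1) = -16.8000 × (21/2622.168) ≈ -0.135.
ε < 0: complements.

-0.135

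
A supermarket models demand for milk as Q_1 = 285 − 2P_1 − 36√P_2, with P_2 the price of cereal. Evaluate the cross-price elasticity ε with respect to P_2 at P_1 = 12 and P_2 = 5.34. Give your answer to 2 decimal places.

At P_1 = 12 and P_2 = 5.34: Q_1 = 177.810.
∂Q_1/∂P_2 = -36/(2√P_2) = -36/(2√5.34) = -7.7894.
ε = (∂Q_1/∂P_2)(P_2/Q_1) = -7.7894 × (5.34/177.810) ≈ -0.23.
ε < 0: complements.

-0.23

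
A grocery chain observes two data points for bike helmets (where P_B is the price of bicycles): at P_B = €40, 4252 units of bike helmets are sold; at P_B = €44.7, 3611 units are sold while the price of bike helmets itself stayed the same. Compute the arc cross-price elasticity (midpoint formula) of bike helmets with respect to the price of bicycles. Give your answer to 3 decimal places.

-1.469

ΔQ_A = 3611 − 4252 = -641; ΔP_B = 44.7 − 40 = 4.7.
Midpoints: Q̄_A = 3931.5, P̄_B = 42.35.
ε = (ΔQ_A/Q̄_A)/(ΔP_B/P̄_B) = (-641/3931.5)/(4.7/42.35) ≈ -1.469.
ε < 0: bike helmets and bicycles are complements.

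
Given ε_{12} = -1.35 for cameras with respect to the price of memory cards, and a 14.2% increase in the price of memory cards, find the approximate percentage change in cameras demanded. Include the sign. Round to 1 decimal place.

-19.2%

%ΔQ ≈ ε × %ΔP of memory cards = -1.35 × (14.2%) = -19.2%.
Demand for cameras falls by about 19.2%.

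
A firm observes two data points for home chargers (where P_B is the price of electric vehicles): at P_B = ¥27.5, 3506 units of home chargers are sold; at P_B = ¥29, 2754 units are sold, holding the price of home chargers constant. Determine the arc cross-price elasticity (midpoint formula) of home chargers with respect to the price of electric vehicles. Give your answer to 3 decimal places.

ΔQ_A = 2754 − 3506 = -752; ΔP_B = 29 − 27.5 = 1.5.
Midpoints: Q̄_A = 3130.0, P̄_B = 28.25.
ε = (ΔQ_A/Q̄_A)/(ΔP_B/P̄_B) = (-752/3130.0)/(1.5/28.25) ≈ -4.525.

-4.525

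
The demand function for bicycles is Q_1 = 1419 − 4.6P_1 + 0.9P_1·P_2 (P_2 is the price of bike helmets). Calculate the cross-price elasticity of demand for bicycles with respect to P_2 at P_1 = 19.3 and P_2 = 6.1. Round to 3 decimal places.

At P_1 = 19.3 and P_2 = 6.1: Q_1 = 1436.177.
∂Q_1/∂P_2 = 0.9P_1 = 0.9(19.3) = 17.3700.
ε = (∂Q_1/∂P_2)(P_2/Q_1) = 17.3700 × (6.1/1436.177) ≈ 0.074.

0.074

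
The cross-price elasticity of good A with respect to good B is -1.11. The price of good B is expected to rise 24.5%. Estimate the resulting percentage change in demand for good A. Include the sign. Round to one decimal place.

-27.2%

%ΔQ ≈ ε × %ΔP of good B = -1.11 × (24.5%) = -27.2%.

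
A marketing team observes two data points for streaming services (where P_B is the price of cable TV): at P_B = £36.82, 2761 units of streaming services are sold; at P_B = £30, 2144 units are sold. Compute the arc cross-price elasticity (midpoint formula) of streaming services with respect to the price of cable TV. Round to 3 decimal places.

1.232

ΔQ_A = 2144 − 2761 = -617; ΔP_B = 30 − 36.82 = -6.82.
Midpoints: Q̄_A = 2452.5, P̄_B = 33.41.
ε = (ΔQ_A/Q̄_A)/(ΔP_B/P̄_B) = (-617/2452.5)/(-6.82/33.41) ≈ 1.232.
ε > 0: streaming services and cable TV are substitutes.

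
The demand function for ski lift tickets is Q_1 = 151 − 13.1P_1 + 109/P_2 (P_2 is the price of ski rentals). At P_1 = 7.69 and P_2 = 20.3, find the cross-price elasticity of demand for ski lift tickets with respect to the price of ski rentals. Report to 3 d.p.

-0.097

At P_1 = 7.69 and P_2 = 20.3: Q_1 = 55.630.
∂Q_1/∂P_2 = −109/P_2² = -0.2645.
ε = (∂Q_1/∂P_2)(P_2/Q_1) = -0.2645 × (20.3/55.630) ≈ -0.097.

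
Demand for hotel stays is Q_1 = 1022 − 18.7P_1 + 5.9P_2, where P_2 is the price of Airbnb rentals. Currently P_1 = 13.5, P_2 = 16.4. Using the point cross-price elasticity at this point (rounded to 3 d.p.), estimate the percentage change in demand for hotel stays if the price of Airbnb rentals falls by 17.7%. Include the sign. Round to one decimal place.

At P_1 = 13.5, P_2 = 16.4: Q_1 = 866.31.
∂Q_1/∂P_2 = 5.9.
ε = (∂Q_1/∂P_2)(P_2/Q_1) = 5.9000 × 16.4/866.31 ≈ 0.112.
%ΔQ_1 ≈ ε × %ΔP_2 = 0.112 × (-17.7%) = -2.0%.

-2.0%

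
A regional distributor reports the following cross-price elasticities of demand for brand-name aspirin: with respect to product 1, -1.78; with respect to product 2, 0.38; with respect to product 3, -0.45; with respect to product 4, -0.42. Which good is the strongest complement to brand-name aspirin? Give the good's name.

product 1

Complements have ε < 0. The most negative value is -1.78 (product 1).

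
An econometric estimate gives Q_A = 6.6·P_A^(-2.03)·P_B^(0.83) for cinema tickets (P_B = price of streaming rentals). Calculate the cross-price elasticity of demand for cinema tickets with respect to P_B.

0.83

In a log-linear (constant-elasticity) demand function, the coefficient on the exponent of P_B is the cross-price elasticity.
ε = 0.83. Positive, so cinema tickets and streaming rentals are substitutes.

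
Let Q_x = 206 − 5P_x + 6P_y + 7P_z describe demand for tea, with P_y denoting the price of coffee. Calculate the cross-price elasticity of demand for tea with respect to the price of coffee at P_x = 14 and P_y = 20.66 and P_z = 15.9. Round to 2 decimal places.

0.33

At P_x = 14 and P_y = 20.66 and P_z = 15.9: Q_x = 371.26.
∂Q_x/∂P_y = 6.
ε = (∂Q_x/∂P_y)(P_y/Q_x) = 6 × (20.66/371.26) ≈ 0.33.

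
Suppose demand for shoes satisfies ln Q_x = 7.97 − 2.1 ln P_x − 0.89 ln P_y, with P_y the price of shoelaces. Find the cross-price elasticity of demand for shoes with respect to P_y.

-0.89

In a log-linear (constant-elasticity) demand function, the coefficient on ln P_y is the cross-price elasticity.
ε = -0.89. Negative, so shoes and shoelaces are complements.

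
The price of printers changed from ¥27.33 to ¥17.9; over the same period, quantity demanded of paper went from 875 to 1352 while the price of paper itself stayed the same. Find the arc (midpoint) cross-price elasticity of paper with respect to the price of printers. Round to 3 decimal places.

ΔQ_A = 1352 − 875 = 477; ΔP_B = 17.9 − 27.33 = -9.43.
Midpoints: Q̄_A = 1113.5, P̄_B = 22.61.
ε = (ΔQ_A/Q̄_A)/(ΔP_B/P̄_B) = (477/1113.5)/(-9.43/22.61) ≈ -1.027.
ε < 0: paper and printers are complements.

-1.027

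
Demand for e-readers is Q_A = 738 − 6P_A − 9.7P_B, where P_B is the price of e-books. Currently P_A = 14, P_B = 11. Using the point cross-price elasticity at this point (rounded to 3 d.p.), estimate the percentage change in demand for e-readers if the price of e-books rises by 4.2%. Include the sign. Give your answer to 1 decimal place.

At P_A = 14, P_B = 11: Q_A = 547.3.
∂Q_A/∂P_B = -9.7.
ε = (∂Q_A/∂P_B)(P_B/Q_A) = -9.7000 × 11/547.3 ≈ -0.195.
%ΔQ_A ≈ ε × %ΔP_B = -0.195 × (4.2%) = -0.8%.

-0.8%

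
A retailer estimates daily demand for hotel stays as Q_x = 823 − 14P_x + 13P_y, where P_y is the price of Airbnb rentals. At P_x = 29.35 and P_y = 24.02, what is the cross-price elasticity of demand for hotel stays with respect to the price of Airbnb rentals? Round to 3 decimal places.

0.431

At P_x = 29.35 and P_y = 24.02: Q_x = 724.36.
∂Q_x/∂P_y = 13.
ε = (∂Q_x/∂P_y)(P_y/Q_x) = 13 × (24.02/724.36) ≈ 0.431.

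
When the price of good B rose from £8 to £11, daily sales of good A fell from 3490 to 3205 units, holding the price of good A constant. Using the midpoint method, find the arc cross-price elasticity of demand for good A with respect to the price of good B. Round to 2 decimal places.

ΔQ_A = 3205 − 3490 = -285; ΔP_B = 11 − 8 = 3.
Midpoints: Q̄_A = 3347.5, P̄_B = 9.50.
ε = (ΔQ_A/Q̄_A)/(ΔP_B/P̄_B) = (-285/3347.5)/(3/9.50) ≈ -0.27.
ε < 0: good A and good B are complements.

-0.27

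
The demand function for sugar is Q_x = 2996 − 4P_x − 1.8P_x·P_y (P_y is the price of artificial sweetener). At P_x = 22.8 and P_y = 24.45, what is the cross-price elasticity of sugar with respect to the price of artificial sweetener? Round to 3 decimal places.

-0.528

At P_x = 22.8 and P_y = 24.45: Q_x = 1901.372.
∂Q_x/∂P_y = -1.8P_x = -1.8(22.8) = -41.0400.
ε = (∂Q_x/∂P_y)(P_y/Q_x) = -41.0400 × (24.45/1901.372) ≈ -0.528.
ε < 0: complements.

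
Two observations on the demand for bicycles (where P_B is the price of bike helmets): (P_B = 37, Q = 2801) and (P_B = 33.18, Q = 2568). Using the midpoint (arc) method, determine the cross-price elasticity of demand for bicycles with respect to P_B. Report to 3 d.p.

0.797

ΔQ_A = 2568 − 2801 = -233; ΔP_B = 33.18 − 37 = -3.82.
Midpoints: Q̄_A = 2684.5, P̄_B = 35.09.
ε = (ΔQ_A/Q̄_A)/(ΔP_B/P̄_B) = (-233/2684.5)/(-3.82/35.09) ≈ 0.797.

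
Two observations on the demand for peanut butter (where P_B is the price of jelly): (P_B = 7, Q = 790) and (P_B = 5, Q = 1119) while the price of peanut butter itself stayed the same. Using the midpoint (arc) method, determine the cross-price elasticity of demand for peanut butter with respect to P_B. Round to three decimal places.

-1.034

ΔQ_A = 1119 − 790 = 329; ΔP_B = 5 − 7 = -2.
Midpoints: Q̄_A = 954.5, P̄_B = 6.00.
ε = (ΔQ_A/Q̄_A)/(ΔP_B/P̄_B) = (329/954.5)/(-2/6.00) ≈ -1.034.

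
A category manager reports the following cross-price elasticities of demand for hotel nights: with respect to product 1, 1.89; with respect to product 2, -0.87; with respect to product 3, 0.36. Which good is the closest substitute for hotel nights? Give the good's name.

Substitutes have ε > 0. Among the positive values, 1.89 (product 1) is largest.

product 1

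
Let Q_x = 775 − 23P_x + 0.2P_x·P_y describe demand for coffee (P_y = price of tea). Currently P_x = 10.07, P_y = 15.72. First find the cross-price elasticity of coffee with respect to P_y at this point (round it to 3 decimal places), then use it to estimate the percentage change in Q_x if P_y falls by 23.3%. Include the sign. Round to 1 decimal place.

At P_x = 10.07, P_y = 15.72: Q_x = 575.050.
∂Q_x/∂P_y = 0.2P_x = 2.0140.
ε = (∂Q_x/∂P_y)(P_y/Q_x) = 2.0140 × 15.72/575.050 ≈ 0.055.
%ΔQ_x ≈ ε × %ΔP_y = 0.055 × (-23.3%) = -1.3%.

-1.3%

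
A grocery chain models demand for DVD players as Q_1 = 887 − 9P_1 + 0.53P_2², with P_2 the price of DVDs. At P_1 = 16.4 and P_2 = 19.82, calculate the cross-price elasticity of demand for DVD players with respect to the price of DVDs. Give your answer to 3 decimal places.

0.439

At P_1 = 16.4 and P_2 = 19.82: Q_1 = 947.601.
∂Q_1/∂P_2 = 1.06P_2 = 1.06(19.82) = 21.0092.
ε = (∂Q_1/∂P_2)(P_2/Q_1) = 21.0092 × (19.82/947.601) ≈ 0.439.
ε > 0: substitutes.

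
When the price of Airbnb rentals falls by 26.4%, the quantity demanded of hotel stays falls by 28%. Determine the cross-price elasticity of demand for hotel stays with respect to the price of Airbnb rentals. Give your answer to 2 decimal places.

ε = (%ΔQ of hotel stays) / (%ΔP of Airbnb rentals) = (-28%) / (-26.4%) ≈ 1.06.

1.06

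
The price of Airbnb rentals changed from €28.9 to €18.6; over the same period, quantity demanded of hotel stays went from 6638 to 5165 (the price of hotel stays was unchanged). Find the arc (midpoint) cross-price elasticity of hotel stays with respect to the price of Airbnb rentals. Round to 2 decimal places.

ΔQ_A = 5165 − 6638 = -1473; ΔP_B = 18.6 − 28.9 = -10.3.
Midpoints: Q̄_A = 5901.5, P̄_B = 23.75.
ε = (ΔQ_A/Q̄_A)/(ΔP_B/P̄_B) = (-1473/5901.5)/(-10.3/23.75) ≈ 0.58.

0.58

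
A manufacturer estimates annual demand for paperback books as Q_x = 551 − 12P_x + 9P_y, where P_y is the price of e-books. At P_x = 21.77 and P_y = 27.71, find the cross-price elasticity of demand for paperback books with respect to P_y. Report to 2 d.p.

At P_x = 21.77 and P_y = 27.71: Q_x = 539.15.
∂Q_x/∂P_y = 9.
ε = (∂Q_x/∂P_y)(P_y/Q_x) = 9 × (27.71/539.15) ≈ 0.46.

0.46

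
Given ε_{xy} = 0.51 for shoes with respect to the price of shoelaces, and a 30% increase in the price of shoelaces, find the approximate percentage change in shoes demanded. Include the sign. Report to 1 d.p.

15.3%

%ΔQ ≈ ε × %ΔP of shoelaces = 0.51 × (30%) = 15.3%.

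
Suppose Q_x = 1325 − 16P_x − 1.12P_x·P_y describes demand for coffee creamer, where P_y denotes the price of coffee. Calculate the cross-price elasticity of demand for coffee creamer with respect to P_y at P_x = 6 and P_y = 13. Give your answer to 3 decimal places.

At P_x = 6 and P_y = 13: Q_x = 1141.64.
∂Q_x/∂P_y = -1.12P_x = -1.12(6) = -6.7200.
ε = (∂Q_x/∂P_y)(P_y/Q_x) = -6.7200 × (13/1141.64) ≈ -0.077.
ε < 0: complements.

-0.077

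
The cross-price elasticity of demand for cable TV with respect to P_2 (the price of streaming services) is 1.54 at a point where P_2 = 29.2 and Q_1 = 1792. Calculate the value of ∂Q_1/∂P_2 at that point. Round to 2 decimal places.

ε = (∂Q_1/∂P_2)·(P_2/Q_1) ⇒ ∂Q_1/∂P_2 = ε·Q_1/P_2 = 1.54 × 1792/29.2 ≈ 94.51.

94.51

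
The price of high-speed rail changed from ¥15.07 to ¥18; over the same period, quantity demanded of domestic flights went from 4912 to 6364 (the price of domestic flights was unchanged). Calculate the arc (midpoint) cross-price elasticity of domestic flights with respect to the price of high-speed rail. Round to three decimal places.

ΔQ_A = 6364 − 4912 = 1452; ΔP_B = 18 − 15.07 = 2.93.
Midpoints: Q̄_A = 5638.0, P̄_B = 16.54.
ε = (ΔQ_A/Q̄_A)/(ΔP_B/P̄_B) = (1452/5638.0)/(2.93/16.54) ≈ 1.453.
ε > 0: domestic flights and high-speed rail are substitutes.

1.453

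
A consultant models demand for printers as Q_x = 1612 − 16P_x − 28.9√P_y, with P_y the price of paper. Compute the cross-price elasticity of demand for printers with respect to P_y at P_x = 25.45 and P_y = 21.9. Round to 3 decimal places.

-0.063

At P_x = 25.45 and P_y = 21.9: Q_x = 1069.555.
∂Q_x/∂P_y = -28.9/(2√P_y) = -28.9/(2√21.9) = -3.0878.
ε = (∂Q_x/∂P_y)(P_y/Q_x) = -3.0878 × (21.9/1069.555) ≈ -0.063.
ε < 0: complements.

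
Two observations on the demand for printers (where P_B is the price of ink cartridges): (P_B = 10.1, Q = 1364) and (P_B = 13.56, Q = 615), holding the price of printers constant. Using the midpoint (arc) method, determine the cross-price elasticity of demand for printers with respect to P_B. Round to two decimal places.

-2.59

ΔQ_A = 615 − 1364 = -749; ΔP_B = 13.56 − 10.1 = 3.46.
Midpoints: Q̄_A = 989.5, P̄_B = 11.83.
ε = (ΔQ_A/Q̄_A)/(ΔP_B/P̄_B) = (-749/989.5)/(3.46/11.83) ≈ -2.59.
ε < 0: printers and ink cartridges are complements.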